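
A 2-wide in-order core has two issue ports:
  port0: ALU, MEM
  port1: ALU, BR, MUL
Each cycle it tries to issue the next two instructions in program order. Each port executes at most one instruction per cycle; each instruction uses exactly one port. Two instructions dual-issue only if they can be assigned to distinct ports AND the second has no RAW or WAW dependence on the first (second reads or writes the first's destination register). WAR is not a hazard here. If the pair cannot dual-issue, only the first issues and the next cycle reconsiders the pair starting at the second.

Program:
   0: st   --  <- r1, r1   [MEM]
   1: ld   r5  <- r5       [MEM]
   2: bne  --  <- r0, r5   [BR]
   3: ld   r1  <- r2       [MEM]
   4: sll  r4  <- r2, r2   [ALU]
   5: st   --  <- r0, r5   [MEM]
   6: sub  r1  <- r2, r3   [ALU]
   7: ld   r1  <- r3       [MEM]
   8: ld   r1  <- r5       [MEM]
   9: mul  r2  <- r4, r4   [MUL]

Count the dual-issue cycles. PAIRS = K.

PAIRS = 3

0. st.MEM @i0  | no-port MEM/MEM
1. ld.MEM @i1  | RAW r5
2. bne.BR;ld.MEM @i2/i3  | 2-wide
3. sll.ALU;st.MEM @i4/i5  | 2-wide
4. sub.ALU @i6  | WAW r1
5. ld.MEM @i7  | no-port MEM/MEM
6. ld.MEM;mul.MUL @i8/i9  | 2-wide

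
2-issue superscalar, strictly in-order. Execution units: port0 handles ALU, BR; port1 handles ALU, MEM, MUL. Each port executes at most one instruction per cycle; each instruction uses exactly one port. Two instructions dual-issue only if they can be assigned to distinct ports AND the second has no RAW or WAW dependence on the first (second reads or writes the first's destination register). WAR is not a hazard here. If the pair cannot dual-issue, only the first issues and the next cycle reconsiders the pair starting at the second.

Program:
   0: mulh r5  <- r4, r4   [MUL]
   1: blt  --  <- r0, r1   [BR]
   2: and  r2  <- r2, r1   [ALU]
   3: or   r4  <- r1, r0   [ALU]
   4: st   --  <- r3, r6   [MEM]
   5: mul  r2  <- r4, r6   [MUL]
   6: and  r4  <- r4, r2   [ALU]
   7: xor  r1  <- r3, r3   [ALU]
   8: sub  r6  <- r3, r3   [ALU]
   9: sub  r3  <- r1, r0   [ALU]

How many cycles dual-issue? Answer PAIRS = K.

0. mulh.MUL/blt.BR @i0&i1  | 2-wide
1. and.ALU/or.ALU @i2&i3  | 2-wide
2. st.MEM @i4  | no-port MEM/MUL
3. mul.MUL @i5  | RAW r2
4. and.ALU/xor.ALU @i6&i7  | 2-wide
5. sub.ALU/sub.ALU @i8&i9  | 2-wide

PAIRS = 4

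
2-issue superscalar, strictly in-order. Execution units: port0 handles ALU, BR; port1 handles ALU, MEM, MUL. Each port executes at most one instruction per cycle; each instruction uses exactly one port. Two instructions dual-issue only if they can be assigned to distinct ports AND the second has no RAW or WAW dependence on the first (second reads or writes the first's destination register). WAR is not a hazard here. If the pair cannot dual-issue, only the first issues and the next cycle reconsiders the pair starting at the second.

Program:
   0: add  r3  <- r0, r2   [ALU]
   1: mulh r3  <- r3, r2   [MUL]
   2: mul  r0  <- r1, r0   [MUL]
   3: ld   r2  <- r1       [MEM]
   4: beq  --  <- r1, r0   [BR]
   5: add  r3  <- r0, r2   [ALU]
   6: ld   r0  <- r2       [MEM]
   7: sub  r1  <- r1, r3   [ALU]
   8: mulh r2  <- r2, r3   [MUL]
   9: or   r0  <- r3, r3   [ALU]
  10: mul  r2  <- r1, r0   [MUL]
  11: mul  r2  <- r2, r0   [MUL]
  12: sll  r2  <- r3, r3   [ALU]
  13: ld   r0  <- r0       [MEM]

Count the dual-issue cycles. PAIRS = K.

PAIRS = 4

0. add @i0  | RAW+WAW r3
1. mulh @i1  | no-port MUL/MUL
2. mul @i2  | no-port MUL/MEM
3. ld beq @i3/i4  | 2-wide
4. add ld @i5/i6  | 2-wide
5. sub mulh @i7/i8  | 2-wide
6. or @i9  | RAW r0
7. mul @i10  | no-port MUL/MUL
8. mul @i11  | WAW r2
9. sll ld @i12/i13  | 2-wide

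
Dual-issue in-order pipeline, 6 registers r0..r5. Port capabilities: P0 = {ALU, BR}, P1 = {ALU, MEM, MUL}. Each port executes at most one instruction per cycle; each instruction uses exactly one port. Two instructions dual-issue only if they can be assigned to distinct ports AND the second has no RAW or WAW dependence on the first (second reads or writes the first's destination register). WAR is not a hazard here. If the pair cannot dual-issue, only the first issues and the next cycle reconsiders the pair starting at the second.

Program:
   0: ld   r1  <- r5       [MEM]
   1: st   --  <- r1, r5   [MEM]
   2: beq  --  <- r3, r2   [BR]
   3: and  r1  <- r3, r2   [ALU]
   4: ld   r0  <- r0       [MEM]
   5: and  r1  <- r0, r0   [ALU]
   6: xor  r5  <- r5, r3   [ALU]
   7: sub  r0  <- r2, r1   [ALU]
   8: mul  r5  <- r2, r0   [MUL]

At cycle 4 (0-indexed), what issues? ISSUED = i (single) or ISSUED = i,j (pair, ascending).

ISSUED = 7

t=0 i0:ld.MEM ; no-port MEM/MEM
t=1 i1+i2:st.MEM/beq.BR ; dual
t=2 i3+i4:and.ALU/ld.MEM ; dual
t=3 i5+i6:and.ALU/xor.ALU ; dual
t=4 i7:sub.ALU ; RAW r0
t=5 i8:mul.MUL ; tail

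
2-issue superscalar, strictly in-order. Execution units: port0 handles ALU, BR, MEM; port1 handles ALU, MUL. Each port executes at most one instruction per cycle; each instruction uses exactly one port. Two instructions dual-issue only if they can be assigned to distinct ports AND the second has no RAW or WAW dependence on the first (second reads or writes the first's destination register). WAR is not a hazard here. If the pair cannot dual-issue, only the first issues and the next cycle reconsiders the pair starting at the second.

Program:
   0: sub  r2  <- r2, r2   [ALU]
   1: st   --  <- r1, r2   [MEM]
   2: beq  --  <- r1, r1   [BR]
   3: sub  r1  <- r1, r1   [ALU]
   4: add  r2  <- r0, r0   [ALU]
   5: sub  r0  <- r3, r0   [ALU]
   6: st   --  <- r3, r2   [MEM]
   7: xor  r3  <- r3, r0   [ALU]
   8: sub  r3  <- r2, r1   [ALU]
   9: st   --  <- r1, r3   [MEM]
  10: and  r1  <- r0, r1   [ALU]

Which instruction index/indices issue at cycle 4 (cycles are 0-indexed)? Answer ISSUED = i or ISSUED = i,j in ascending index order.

  cy0 -> i0 (sub) RAW r2
  cy1 -> i1 (st) no-port MEM/BR
  cy2 -> i2,i3 (beq+sub) 2-wide
  cy3 -> i4,i5 (add+sub) 2-wide
  cy4 -> i6,i7 (st+xor) 2-wide
  cy5 -> i8 (sub) RAW r3
  cy6 -> i9,i10 (st+and) 2-wide

ISSUED = 6,7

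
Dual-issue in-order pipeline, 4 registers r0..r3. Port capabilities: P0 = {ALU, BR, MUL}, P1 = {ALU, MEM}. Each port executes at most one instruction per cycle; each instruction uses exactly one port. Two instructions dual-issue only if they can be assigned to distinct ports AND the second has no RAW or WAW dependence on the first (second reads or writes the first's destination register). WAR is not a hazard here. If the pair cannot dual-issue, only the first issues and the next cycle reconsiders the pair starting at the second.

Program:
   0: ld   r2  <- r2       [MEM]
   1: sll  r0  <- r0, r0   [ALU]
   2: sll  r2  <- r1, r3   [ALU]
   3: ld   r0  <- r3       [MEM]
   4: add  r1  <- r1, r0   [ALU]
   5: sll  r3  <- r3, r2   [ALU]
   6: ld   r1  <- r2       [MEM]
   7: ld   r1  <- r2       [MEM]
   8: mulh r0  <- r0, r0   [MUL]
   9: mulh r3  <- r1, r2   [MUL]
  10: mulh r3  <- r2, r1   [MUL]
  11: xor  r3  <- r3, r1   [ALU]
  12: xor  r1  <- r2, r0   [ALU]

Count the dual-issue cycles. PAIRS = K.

[0] i0&i1  ld.MEM sll.ALU  -- pair
[1] i2&i3  sll.ALU ld.MEM  -- pair
[2] i4&i5  add.ALU sll.ALU  -- pair
[3] i6  ld.MEM  -- no-port MEM/MEM
[4] i7&i8  ld.MEM mulh.MUL  -- pair
[5] i9  mulh.MUL  -- no-port MUL/MUL
[6] i10  mulh.MUL  -- RAW+WAW r3
[7] i11&i12  xor.ALU xor.ALU  -- pair

PAIRS = 5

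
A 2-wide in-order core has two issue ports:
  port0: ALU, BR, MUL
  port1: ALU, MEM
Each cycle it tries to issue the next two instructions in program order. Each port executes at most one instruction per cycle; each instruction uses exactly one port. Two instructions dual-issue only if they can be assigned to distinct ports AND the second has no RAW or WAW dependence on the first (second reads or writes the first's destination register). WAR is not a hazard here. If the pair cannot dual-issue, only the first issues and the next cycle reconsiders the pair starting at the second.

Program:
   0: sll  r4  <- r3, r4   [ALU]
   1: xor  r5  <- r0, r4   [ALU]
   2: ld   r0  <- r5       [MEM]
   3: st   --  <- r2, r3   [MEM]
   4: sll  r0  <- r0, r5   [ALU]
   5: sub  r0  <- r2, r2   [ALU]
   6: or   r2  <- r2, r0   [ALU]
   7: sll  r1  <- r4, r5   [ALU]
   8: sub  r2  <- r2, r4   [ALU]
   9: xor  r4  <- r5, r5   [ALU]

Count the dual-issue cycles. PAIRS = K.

t=0 i0:sll.ALU ; RAW r4
t=1 i1:xor.ALU ; RAW r5
t=2 i2:ld.MEM ; no-port MEM/MEM
t=3 i3,i4:st.MEM/sll.ALU ; dual
t=4 i5:sub.ALU ; RAW r0
t=5 i6,i7:or.ALU/sll.ALU ; dual
t=6 i8,i9:sub.ALU/xor.ALU ; dual

PAIRS = 3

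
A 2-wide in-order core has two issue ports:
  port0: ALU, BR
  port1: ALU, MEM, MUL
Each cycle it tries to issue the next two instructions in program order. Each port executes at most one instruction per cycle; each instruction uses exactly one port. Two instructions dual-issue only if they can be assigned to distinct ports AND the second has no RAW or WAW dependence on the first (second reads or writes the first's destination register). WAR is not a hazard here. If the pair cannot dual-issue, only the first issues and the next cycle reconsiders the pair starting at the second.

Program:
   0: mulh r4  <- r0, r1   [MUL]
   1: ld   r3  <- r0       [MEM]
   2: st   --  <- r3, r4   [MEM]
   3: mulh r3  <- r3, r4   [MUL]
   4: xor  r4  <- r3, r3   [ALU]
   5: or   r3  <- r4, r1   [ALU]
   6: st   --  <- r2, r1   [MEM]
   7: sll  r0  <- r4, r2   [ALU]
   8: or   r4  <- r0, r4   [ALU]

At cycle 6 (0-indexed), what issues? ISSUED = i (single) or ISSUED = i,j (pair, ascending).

  cy0 -> i0 (mulh.MUL) no-port MUL/MEM
  cy1 -> i1 (ld.MEM) no-port MEM/MEM
  cy2 -> i2 (st.MEM) no-port MEM/MUL
  cy3 -> i3 (mulh.MUL) RAW r3
  cy4 -> i4 (xor.ALU) RAW r4
  cy5 -> i5&i6 (or.ALU st.MEM) 2-wide
  cy6 -> i7 (sll.ALU) RAW r0
  cy7 -> i8 (or.ALU) tail

ISSUED = 7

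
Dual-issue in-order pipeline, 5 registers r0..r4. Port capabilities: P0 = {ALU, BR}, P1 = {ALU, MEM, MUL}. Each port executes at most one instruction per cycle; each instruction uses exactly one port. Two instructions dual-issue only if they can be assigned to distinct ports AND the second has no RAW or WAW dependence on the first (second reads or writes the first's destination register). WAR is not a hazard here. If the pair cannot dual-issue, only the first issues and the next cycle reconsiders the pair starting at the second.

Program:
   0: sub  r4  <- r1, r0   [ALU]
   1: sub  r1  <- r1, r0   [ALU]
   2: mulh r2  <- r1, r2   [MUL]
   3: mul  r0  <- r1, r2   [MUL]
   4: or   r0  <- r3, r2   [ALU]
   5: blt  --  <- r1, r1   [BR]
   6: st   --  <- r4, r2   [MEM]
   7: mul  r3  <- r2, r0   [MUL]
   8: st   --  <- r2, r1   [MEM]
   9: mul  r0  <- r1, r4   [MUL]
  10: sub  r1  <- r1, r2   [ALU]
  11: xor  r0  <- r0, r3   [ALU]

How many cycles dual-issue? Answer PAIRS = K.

PAIRS = 3

c0: i0&i1 sub+sub  2-wide
c1: i2 mulh  no-port MUL/MUL
c2: i3 mul  WAW r0
c3: i4&i5 or+blt  2-wide
c4: i6 st  no-port MEM/MUL
c5: i7 mul  no-port MUL/MEM
c6: i8 st  no-port MEM/MUL
c7: i9&i10 mul+sub  2-wide
c8: i11 xor  tail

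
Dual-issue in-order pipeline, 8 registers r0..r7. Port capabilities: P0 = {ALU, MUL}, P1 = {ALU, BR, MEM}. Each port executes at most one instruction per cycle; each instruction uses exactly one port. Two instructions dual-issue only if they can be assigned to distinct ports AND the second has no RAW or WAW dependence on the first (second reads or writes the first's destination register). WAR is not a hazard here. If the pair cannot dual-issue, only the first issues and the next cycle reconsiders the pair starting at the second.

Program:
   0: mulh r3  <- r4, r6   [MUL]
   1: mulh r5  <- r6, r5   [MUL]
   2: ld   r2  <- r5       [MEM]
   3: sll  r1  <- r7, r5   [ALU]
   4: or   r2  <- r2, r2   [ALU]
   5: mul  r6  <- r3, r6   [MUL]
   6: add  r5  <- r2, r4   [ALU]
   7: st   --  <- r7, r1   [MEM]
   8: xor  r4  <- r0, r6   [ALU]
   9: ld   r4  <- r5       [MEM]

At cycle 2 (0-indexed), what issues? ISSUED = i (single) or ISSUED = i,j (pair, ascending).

ISSUED = 2,3

#0 head=0: mulh.MUL i0 no-port MUL/MUL
#1 head=1: mulh.MUL i1 RAW r5
#2 head=2: ld.MEM+sll.ALU i2+i3 dual
#3 head=4: or.ALU+mul.MUL i4+i5 dual
#4 head=6: add.ALU+st.MEM i6+i7 dual
#5 head=8: xor.ALU i8 WAW r4
#6 head=9: ld.MEM i9 tail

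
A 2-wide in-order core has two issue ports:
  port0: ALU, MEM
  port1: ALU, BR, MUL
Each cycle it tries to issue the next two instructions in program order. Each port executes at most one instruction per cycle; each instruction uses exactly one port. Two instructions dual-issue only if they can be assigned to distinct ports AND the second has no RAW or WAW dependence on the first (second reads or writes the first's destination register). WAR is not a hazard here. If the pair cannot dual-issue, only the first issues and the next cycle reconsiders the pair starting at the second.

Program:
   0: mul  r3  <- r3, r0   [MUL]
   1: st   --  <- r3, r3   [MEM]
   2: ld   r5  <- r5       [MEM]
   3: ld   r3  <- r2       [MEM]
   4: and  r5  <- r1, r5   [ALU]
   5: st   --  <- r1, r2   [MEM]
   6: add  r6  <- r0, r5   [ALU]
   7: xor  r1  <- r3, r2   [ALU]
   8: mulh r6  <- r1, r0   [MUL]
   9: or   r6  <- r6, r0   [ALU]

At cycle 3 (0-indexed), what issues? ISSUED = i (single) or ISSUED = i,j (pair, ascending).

ISSUED = 3,4

#0 head=0: mul i0 RAW r3
#1 head=1: st i1 no-port MEM/MEM
#2 head=2: ld i2 no-port MEM/MEM
#3 head=3: ld/and i3+i4 pair
#4 head=5: st/add i5+i6 pair
#5 head=7: xor i7 RAW r1
#6 head=8: mulh i8 RAW+WAW r6
#7 head=9: or i9 tail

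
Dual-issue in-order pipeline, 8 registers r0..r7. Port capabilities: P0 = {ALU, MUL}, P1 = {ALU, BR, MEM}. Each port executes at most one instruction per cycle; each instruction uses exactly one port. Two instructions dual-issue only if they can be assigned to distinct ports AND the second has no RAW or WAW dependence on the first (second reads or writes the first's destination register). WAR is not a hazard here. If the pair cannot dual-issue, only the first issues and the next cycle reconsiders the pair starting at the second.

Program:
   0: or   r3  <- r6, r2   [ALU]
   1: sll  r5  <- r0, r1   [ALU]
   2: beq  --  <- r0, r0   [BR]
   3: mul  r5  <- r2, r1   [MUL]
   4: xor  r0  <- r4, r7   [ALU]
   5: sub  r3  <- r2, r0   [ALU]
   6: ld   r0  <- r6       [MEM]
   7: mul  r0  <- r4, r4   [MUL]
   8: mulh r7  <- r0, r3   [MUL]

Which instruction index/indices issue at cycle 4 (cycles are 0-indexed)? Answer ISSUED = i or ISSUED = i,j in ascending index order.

[0] i0,i1  or.ALU+sll.ALU  -- 2-wide
[1] i2,i3  beq.BR+mul.MUL  -- 2-wide
[2] i4  xor.ALU  -- RAW r0
[3] i5,i6  sub.ALU+ld.MEM  -- 2-wide
[4] i7  mul.MUL  -- no-port MUL/MUL
[5] i8  mulh.MUL  -- tail

ISSUED = 7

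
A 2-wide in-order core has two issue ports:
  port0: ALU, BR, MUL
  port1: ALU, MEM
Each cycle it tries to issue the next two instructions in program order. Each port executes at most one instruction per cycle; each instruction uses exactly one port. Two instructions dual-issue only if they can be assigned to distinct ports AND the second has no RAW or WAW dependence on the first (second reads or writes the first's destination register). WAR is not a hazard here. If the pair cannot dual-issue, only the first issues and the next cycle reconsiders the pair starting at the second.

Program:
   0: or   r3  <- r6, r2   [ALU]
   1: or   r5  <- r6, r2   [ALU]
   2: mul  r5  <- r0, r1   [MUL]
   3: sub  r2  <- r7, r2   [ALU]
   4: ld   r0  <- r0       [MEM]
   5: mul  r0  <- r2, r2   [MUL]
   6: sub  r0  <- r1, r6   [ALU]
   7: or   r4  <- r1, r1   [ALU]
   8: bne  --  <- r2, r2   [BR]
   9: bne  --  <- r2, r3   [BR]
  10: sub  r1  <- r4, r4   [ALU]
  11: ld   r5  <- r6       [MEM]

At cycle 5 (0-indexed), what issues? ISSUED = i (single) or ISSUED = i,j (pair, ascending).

ISSUED = 8

t=0 i0/i1:or/or ; dual
t=1 i2/i3:mul/sub ; dual
t=2 i4:ld ; WAW r0
t=3 i5:mul ; WAW r0
t=4 i6/i7:sub/or ; dual
t=5 i8:bne ; no-port BR/BR
t=6 i9/i10:bne/sub ; dual
t=7 i11:ld ; tail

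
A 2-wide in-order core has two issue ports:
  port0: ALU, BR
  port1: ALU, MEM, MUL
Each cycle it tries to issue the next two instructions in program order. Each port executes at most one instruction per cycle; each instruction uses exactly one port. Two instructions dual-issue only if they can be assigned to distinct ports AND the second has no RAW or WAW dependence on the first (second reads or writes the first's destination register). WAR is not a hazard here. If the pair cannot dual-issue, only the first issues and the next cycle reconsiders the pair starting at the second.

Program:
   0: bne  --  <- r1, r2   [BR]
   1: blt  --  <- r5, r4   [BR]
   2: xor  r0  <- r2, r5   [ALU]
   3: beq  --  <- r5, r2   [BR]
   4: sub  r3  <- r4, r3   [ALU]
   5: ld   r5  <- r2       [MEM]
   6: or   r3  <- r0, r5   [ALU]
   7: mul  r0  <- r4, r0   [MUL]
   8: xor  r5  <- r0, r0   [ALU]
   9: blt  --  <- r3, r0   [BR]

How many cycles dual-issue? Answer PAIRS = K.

0. bne.BR @i0  | no-port BR/BR
1. blt.BR;xor.ALU @i1+i2  | pair
2. beq.BR;sub.ALU @i3+i4  | pair
3. ld.MEM @i5  | RAW r5
4. or.ALU;mul.MUL @i6+i7  | pair
5. xor.ALU;blt.BR @i8+i9  | pair

PAIRS = 4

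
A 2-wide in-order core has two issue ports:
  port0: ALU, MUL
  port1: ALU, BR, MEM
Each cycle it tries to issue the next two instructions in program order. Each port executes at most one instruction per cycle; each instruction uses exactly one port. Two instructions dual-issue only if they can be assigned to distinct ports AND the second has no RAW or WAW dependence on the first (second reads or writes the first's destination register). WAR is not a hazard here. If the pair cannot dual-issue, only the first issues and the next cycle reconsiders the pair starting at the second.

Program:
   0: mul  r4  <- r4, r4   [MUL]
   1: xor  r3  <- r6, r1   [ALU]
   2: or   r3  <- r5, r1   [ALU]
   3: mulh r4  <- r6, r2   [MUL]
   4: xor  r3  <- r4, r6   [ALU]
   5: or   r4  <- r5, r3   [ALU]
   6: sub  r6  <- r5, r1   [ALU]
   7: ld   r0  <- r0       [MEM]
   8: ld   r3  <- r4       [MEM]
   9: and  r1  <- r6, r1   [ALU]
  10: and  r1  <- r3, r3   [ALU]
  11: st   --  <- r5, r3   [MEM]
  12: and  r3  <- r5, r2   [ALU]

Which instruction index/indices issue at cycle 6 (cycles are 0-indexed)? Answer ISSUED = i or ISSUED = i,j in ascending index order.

ISSUED = 10,11

c0: i0/i1 mul.MUL xor.ALU  2-wide
c1: i2/i3 or.ALU mulh.MUL  2-wide
c2: i4 xor.ALU  RAW r3
c3: i5/i6 or.ALU sub.ALU  2-wide
c4: i7 ld.MEM  no-port MEM/MEM
c5: i8/i9 ld.MEM and.ALU  2-wide
c6: i10/i11 and.ALU st.MEM  2-wide
c7: i12 and.ALU  tail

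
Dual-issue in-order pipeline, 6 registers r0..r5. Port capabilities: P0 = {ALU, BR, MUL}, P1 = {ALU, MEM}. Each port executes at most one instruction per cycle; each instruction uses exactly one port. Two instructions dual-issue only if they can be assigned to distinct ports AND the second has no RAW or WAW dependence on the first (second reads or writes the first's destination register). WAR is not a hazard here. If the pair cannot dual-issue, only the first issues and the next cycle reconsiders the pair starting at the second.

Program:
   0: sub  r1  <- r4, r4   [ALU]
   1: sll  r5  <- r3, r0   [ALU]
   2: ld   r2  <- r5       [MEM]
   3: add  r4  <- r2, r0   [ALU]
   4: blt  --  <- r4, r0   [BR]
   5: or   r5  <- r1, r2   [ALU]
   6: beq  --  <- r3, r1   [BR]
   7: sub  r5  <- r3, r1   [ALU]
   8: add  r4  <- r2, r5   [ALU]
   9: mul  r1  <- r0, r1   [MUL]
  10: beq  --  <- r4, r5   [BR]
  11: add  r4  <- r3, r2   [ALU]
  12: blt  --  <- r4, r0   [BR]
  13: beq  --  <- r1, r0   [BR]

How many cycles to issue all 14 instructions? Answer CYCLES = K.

CYCLES = 9

c0: i0+i1 sub.ALU/sll.ALU  dual
c1: i2 ld.MEM  RAW r2
c2: i3 add.ALU  RAW r4
c3: i4+i5 blt.BR/or.ALU  dual
c4: i6+i7 beq.BR/sub.ALU  dual
c5: i8+i9 add.ALU/mul.MUL  dual
c6: i10+i11 beq.BR/add.ALU  dual
c7: i12 blt.BR  no-port BR/BR
c8: i13 beq.BR  tail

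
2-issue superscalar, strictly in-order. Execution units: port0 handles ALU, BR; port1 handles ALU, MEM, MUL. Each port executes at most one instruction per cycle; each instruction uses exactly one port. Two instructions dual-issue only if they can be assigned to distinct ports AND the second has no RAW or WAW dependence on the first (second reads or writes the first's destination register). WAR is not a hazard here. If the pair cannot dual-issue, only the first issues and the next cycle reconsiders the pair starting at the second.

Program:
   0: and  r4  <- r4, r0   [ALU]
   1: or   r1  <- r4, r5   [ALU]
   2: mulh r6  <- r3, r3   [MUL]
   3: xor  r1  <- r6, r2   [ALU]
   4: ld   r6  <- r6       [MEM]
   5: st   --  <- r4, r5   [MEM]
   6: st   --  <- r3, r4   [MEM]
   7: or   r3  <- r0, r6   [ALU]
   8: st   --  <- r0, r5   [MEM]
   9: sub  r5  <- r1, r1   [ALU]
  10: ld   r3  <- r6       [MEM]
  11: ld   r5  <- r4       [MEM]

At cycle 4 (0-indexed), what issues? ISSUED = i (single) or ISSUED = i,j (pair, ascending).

0. and @i0  | RAW r4
1. or;mulh @i1+i2  | pair
2. xor;ld @i3+i4  | pair
3. st @i5  | no-port MEM/MEM
4. st;or @i6+i7  | pair
5. st;sub @i8+i9  | pair
6. ld @i10  | no-port MEM/MEM
7. ld @i11  | tail

ISSUED = 6,7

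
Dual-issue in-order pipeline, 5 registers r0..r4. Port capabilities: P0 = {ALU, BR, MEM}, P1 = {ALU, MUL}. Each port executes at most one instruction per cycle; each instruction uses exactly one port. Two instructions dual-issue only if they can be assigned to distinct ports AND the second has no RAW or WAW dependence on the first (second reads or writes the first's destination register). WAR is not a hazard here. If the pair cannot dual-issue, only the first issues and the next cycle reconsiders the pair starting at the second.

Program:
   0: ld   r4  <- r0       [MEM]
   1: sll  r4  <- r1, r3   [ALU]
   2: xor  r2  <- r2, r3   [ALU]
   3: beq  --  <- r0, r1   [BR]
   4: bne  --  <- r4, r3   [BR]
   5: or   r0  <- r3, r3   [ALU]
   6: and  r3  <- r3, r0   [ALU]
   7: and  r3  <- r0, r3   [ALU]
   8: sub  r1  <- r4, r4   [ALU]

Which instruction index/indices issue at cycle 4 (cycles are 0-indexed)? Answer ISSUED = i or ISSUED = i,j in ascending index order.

#0 head=0: ld i0 WAW r4
#1 head=1: sll;xor i1&i2 2-wide
#2 head=3: beq i3 no-port BR/BR
#3 head=4: bne;or i4&i5 2-wide
#4 head=6: and i6 RAW+WAW r3
#5 head=7: and;sub i7&i8 2-wide

ISSUED = 6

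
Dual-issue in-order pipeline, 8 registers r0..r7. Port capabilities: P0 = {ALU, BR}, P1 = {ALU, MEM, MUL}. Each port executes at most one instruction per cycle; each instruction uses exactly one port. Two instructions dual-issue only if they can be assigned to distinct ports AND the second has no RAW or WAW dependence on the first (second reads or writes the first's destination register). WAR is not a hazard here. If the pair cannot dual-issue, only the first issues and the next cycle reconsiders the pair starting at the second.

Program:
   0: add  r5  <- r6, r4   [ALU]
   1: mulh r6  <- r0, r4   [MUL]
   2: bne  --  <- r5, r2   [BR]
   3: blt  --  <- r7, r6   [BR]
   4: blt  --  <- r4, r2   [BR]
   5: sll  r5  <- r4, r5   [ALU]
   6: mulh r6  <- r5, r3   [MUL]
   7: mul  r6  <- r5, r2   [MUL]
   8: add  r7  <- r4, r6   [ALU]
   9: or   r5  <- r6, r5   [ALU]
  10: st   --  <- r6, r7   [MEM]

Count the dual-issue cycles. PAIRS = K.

c0: i0+i1 add+mulh  2-wide
c1: i2 bne  no-port BR/BR
c2: i3 blt  no-port BR/BR
c3: i4+i5 blt+sll  2-wide
c4: i6 mulh  no-port MUL/MUL
c5: i7 mul  RAW r6
c6: i8+i9 add+or  2-wide
c7: i10 st  tail

PAIRS = 3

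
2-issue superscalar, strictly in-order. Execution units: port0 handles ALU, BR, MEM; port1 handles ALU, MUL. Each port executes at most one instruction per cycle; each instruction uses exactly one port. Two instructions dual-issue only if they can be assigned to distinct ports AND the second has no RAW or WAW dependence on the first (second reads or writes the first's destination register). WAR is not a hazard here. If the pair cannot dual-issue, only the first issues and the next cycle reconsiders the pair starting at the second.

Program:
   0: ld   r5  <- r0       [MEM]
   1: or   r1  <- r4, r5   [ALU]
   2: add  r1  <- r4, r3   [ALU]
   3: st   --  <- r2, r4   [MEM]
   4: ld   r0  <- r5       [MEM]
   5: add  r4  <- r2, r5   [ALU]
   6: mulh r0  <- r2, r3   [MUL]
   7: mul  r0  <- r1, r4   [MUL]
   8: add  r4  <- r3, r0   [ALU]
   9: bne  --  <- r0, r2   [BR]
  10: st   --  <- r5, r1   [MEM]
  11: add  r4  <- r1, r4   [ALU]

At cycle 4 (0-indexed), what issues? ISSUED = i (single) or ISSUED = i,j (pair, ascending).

ISSUED = 6

c0: i0 ld.MEM  RAW r5
c1: i1 or.ALU  WAW r1
c2: i2,i3 add.ALU st.MEM  2-wide
c3: i4,i5 ld.MEM add.ALU  2-wide
c4: i6 mulh.MUL  no-port MUL/MUL
c5: i7 mul.MUL  RAW r0
c6: i8,i9 add.ALU bne.BR  2-wide
c7: i10,i11 st.MEM add.ALU  2-wide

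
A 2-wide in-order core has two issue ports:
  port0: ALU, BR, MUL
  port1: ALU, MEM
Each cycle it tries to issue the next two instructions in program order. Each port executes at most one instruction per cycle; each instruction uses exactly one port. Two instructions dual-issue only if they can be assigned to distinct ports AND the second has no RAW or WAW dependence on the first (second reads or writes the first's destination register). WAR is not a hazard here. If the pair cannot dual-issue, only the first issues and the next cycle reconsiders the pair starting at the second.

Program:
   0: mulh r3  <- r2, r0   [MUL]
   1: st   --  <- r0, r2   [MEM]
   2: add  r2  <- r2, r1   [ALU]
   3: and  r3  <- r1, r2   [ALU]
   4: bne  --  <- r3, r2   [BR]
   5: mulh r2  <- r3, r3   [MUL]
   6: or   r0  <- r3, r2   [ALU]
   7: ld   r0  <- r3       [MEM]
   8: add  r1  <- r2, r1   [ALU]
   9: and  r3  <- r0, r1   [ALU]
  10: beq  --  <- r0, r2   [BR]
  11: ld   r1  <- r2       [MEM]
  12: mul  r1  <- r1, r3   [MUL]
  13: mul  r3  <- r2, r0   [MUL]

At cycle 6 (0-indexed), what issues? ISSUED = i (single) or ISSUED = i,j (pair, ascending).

0. mulh.MUL;st.MEM @i0&i1  | dual
1. add.ALU @i2  | RAW r2
2. and.ALU @i3  | RAW r3
3. bne.BR @i4  | no-port BR/MUL
4. mulh.MUL @i5  | RAW r2
5. or.ALU @i6  | WAW r0
6. ld.MEM;add.ALU @i7&i8  | dual
7. and.ALU;beq.BR @i9&i10  | dual
8. ld.MEM @i11  | RAW+WAW r1
9. mul.MUL @i12  | no-port MUL/MUL
10. mul.MUL @i13  | tail

ISSUED = 7,8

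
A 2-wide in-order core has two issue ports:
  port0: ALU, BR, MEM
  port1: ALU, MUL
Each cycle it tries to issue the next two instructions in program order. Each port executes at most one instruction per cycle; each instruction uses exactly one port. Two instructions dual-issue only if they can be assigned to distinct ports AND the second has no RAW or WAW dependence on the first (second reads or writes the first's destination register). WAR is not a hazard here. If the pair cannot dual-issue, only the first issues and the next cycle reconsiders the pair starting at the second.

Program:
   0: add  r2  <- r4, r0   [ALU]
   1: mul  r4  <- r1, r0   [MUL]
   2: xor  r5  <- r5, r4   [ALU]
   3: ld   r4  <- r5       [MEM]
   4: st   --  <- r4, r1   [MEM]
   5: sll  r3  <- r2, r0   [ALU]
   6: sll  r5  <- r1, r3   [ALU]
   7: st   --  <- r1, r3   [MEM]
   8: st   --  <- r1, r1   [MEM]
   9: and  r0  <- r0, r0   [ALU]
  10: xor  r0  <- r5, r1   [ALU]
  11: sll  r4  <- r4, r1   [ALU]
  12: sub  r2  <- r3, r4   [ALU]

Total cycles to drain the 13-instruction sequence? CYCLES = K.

#0 head=0: add.ALU/mul.MUL i0,i1 2-wide
#1 head=2: xor.ALU i2 RAW r5
#2 head=3: ld.MEM i3 no-port MEM/MEM
#3 head=4: st.MEM/sll.ALU i4,i5 2-wide
#4 head=6: sll.ALU/st.MEM i6,i7 2-wide
#5 head=8: st.MEM/and.ALU i8,i9 2-wide
#6 head=10: xor.ALU/sll.ALU i10,i11 2-wide
#7 head=12: sub.ALU i12 tail

CYCLES = 8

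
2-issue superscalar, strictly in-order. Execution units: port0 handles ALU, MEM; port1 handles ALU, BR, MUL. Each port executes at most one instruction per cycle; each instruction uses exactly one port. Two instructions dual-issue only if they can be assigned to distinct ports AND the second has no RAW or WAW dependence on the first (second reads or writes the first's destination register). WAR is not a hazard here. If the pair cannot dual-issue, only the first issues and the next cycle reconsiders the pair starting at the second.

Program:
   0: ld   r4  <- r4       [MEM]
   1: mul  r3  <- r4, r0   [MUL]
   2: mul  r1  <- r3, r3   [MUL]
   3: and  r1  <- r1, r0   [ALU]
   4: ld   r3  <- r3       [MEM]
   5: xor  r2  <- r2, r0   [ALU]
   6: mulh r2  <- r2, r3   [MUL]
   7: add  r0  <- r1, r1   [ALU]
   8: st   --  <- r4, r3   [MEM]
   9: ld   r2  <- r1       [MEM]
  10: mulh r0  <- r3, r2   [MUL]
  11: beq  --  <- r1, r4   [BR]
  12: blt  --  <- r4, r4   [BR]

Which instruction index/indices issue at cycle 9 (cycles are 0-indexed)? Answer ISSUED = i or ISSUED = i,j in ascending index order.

ISSUED = 11

0. ld.MEM @i0  | RAW r4
1. mul.MUL @i1  | no-port MUL/MUL
2. mul.MUL @i2  | RAW+WAW r1
3. and.ALU/ld.MEM @i3+i4  | 2-wide
4. xor.ALU @i5  | RAW+WAW r2
5. mulh.MUL/add.ALU @i6+i7  | 2-wide
6. st.MEM @i8  | no-port MEM/MEM
7. ld.MEM @i9  | RAW r2
8. mulh.MUL @i10  | no-port MUL/BR
9. beq.BR @i11  | no-port BR/BR
10. blt.BR @i12  | tail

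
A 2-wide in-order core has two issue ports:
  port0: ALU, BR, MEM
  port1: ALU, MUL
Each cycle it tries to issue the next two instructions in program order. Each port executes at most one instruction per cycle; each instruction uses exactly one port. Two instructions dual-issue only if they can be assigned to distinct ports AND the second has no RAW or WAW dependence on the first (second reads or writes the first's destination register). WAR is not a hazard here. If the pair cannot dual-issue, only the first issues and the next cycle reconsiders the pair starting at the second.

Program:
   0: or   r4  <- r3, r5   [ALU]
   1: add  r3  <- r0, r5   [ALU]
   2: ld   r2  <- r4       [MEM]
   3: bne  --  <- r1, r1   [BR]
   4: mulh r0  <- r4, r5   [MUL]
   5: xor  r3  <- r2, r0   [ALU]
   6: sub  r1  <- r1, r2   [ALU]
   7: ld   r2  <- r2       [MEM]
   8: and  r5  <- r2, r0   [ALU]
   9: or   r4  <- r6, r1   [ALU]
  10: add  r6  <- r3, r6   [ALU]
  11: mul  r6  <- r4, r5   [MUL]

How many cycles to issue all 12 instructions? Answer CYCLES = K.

CYCLES = 8

[0] i0&i1  or.ALU;add.ALU  -- pair
[1] i2  ld.MEM  -- no-port MEM/BR
[2] i3&i4  bne.BR;mulh.MUL  -- pair
[3] i5&i6  xor.ALU;sub.ALU  -- pair
[4] i7  ld.MEM  -- RAW r2
[5] i8&i9  and.ALU;or.ALU  -- pair
[6] i10  add.ALU  -- WAW r6
[7] i11  mul.MUL  -- tail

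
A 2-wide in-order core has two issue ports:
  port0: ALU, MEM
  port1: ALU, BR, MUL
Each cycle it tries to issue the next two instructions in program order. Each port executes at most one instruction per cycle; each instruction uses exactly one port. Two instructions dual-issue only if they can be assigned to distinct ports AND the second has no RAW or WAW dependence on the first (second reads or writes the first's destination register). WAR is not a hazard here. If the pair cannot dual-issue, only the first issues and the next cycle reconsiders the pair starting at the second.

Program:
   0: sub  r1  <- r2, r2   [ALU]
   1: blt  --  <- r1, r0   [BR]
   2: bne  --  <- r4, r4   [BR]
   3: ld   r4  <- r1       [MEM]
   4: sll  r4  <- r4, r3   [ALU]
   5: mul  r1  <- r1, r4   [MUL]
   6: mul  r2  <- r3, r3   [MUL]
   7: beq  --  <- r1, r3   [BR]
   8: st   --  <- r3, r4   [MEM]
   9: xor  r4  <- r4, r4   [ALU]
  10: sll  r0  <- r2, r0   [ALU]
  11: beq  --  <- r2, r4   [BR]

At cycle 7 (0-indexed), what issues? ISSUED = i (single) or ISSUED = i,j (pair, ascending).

[0] i0  sub.ALU  -- RAW r1
[1] i1  blt.BR  -- no-port BR/BR
[2] i2+i3  bne.BR ld.MEM  -- pair
[3] i4  sll.ALU  -- RAW r4
[4] i5  mul.MUL  -- no-port MUL/MUL
[5] i6  mul.MUL  -- no-port MUL/BR
[6] i7+i8  beq.BR st.MEM  -- pair
[7] i9+i10  xor.ALU sll.ALU  -- pair
[8] i11  beq.BR  -- tail

ISSUED = 9,10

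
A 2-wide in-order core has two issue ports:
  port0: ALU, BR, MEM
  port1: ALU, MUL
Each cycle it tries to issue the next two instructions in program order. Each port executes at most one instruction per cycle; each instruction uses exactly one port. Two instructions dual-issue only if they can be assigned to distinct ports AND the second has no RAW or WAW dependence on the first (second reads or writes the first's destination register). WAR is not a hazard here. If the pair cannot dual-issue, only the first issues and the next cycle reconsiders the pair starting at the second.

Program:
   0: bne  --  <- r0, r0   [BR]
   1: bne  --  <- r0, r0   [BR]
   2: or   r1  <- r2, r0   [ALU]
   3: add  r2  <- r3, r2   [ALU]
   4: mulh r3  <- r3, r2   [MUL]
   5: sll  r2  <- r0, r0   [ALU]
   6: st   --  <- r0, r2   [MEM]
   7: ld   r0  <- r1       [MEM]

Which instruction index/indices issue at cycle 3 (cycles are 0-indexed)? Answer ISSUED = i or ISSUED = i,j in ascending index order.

c0: i0 bne  no-port BR/BR
c1: i1/i2 bne/or  2-wide
c2: i3 add  RAW r2
c3: i4/i5 mulh/sll  2-wide
c4: i6 st  no-port MEM/MEM
c5: i7 ld  tail

ISSUED = 4,5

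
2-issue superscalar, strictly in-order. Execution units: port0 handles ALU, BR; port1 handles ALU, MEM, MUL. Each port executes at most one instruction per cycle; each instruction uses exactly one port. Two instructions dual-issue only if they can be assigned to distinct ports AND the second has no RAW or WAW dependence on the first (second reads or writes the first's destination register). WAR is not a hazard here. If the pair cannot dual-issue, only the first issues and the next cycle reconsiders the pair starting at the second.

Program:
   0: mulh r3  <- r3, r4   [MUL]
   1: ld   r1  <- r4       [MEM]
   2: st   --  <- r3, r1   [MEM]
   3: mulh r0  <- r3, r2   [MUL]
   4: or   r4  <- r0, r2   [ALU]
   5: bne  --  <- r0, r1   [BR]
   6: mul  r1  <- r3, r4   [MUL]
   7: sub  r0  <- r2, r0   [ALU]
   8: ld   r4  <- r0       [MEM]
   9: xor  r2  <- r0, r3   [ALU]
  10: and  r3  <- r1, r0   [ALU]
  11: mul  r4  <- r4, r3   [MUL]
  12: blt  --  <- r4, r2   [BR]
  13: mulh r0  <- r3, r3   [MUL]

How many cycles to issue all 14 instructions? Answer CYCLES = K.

[0] i0  mulh.MUL  -- no-port MUL/MEM
[1] i1  ld.MEM  -- no-port MEM/MEM
[2] i2  st.MEM  -- no-port MEM/MUL
[3] i3  mulh.MUL  -- RAW r0
[4] i4+i5  or.ALU/bne.BR  -- dual
[5] i6+i7  mul.MUL/sub.ALU  -- dual
[6] i8+i9  ld.MEM/xor.ALU  -- dual
[7] i10  and.ALU  -- RAW r3
[8] i11  mul.MUL  -- RAW r4
[9] i12+i13  blt.BR/mulh.MUL  -- dual

CYCLES = 10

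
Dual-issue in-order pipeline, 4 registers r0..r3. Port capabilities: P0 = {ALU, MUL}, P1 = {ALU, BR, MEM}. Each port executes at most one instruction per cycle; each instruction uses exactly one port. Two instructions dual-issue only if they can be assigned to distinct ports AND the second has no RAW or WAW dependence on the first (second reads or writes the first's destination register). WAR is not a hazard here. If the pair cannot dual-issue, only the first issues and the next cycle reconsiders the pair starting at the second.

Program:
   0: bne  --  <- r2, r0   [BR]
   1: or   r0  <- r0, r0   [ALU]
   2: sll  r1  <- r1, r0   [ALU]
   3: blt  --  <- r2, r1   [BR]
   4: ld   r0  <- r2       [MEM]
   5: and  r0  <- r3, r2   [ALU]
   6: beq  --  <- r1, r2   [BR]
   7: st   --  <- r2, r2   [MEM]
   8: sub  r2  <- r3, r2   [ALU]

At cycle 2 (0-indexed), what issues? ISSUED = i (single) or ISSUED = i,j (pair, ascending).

#0 head=0: bne.BR;or.ALU i0+i1 dual
#1 head=2: sll.ALU i2 RAW r1
#2 head=3: blt.BR i3 no-port BR/MEM
#3 head=4: ld.MEM i4 WAW r0
#4 head=5: and.ALU;beq.BR i5+i6 dual
#5 head=7: st.MEM;sub.ALU i7+i8 dual

ISSUED = 3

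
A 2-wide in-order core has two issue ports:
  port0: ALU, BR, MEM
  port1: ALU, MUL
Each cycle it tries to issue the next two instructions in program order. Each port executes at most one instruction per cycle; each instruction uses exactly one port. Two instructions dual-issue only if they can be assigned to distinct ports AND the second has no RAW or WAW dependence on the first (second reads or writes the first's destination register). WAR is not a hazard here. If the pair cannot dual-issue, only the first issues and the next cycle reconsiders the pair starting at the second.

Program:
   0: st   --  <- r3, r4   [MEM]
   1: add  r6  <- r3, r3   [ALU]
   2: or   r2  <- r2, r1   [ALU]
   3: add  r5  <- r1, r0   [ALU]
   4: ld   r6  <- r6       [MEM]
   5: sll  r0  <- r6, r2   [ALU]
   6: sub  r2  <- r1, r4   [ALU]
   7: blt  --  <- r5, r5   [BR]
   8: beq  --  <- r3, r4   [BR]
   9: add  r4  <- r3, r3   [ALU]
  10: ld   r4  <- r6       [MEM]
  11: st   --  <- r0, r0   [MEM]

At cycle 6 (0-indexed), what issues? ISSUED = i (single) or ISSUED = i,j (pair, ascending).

ISSUED = 10

c0: i0/i1 st.MEM/add.ALU  2-wide
c1: i2/i3 or.ALU/add.ALU  2-wide
c2: i4 ld.MEM  RAW r6
c3: i5/i6 sll.ALU/sub.ALU  2-wide
c4: i7 blt.BR  no-port BR/BR
c5: i8/i9 beq.BR/add.ALU  2-wide
c6: i10 ld.MEM  no-port MEM/MEM
c7: i11 st.MEM  tail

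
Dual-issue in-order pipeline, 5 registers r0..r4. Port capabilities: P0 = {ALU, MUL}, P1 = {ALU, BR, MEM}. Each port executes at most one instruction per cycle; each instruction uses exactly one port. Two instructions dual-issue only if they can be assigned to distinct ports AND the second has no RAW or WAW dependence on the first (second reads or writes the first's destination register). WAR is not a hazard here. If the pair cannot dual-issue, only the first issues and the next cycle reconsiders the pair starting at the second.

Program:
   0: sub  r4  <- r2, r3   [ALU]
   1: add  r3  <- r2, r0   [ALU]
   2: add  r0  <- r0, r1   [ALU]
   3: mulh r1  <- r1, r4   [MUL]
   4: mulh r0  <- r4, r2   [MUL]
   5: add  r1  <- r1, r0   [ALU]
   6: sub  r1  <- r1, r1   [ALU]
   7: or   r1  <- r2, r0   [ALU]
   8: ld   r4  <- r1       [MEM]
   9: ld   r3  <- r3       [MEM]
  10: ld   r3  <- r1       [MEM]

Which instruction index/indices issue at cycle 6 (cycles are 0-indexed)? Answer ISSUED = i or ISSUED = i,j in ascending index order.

ISSUED = 8

t=0 i0,i1:sub/add ; pair
t=1 i2,i3:add/mulh ; pair
t=2 i4:mulh ; RAW r0
t=3 i5:add ; RAW+WAW r1
t=4 i6:sub ; WAW r1
t=5 i7:or ; RAW r1
t=6 i8:ld ; no-port MEM/MEM
t=7 i9:ld ; no-port MEM/MEM
t=8 i10:ld ; tail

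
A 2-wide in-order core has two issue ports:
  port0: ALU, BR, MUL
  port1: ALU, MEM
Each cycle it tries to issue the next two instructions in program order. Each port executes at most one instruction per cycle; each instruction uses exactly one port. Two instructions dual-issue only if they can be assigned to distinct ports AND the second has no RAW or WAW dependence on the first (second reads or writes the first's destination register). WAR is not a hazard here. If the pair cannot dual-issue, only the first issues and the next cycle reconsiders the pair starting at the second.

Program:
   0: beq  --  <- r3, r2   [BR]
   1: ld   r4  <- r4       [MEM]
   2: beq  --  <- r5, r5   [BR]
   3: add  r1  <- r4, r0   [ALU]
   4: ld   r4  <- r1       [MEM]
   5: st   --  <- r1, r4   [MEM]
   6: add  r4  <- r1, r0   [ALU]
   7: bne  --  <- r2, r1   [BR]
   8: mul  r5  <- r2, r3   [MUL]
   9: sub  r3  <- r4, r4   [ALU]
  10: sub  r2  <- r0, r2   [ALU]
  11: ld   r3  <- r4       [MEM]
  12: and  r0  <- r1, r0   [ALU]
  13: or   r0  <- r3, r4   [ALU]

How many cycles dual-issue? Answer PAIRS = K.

#0 head=0: beq.BR ld.MEM i0,i1 2-wide
#1 head=2: beq.BR add.ALU i2,i3 2-wide
#2 head=4: ld.MEM i4 no-port MEM/MEM
#3 head=5: st.MEM add.ALU i5,i6 2-wide
#4 head=7: bne.BR i7 no-port BR/MUL
#5 head=8: mul.MUL sub.ALU i8,i9 2-wide
#6 head=10: sub.ALU ld.MEM i10,i11 2-wide
#7 head=12: and.ALU i12 WAW r0
#8 head=13: or.ALU i13 tail

PAIRS = 5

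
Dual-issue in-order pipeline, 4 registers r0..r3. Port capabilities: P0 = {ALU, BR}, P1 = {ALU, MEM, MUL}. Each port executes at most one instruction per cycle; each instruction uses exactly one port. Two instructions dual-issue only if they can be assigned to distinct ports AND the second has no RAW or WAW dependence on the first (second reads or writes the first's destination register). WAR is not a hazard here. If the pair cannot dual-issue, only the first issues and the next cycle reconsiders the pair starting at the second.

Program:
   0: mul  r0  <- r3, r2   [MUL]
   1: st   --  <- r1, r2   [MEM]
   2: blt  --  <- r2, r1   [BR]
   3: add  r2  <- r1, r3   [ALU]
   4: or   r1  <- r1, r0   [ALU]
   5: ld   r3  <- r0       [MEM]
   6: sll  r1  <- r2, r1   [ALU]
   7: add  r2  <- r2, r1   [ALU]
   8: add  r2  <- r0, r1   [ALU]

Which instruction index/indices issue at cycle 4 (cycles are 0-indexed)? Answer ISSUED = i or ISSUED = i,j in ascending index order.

c0: i0 mul  no-port MUL/MEM
c1: i1&i2 st/blt  2-wide
c2: i3&i4 add/or  2-wide
c3: i5&i6 ld/sll  2-wide
c4: i7 add  WAW r2
c5: i8 add  tail

ISSUED = 7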